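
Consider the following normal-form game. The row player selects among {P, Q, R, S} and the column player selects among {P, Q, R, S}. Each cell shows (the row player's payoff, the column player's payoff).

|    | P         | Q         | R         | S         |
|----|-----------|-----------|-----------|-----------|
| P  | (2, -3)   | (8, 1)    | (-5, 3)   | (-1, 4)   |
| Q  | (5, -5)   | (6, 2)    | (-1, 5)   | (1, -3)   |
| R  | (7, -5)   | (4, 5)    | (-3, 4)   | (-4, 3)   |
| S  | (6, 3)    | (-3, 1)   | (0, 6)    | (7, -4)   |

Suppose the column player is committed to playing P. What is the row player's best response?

R

With the column player fixed at P, the row player's payoffs are: P → 2, Q → 5, R → 7, S → 6.
The maximum is 7, achieved by R.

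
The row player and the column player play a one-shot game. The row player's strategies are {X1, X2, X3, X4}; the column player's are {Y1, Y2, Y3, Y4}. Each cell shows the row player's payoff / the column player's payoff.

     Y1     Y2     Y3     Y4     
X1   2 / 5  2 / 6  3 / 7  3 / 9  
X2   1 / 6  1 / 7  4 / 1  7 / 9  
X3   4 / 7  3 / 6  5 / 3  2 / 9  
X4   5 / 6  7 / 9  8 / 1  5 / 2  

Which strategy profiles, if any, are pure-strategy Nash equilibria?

Find each player's best response to every opponent strategy; NE are the intersections.
The row player's best responses — vs Y1: X4 (payoff 5); vs Y2: X4 (payoff 7); vs Y3: X4 (payoff 8); vs Y4: X2 (payoff 7).
The column player's best responses — vs X1: Y4 (payoff 9); vs X2: Y4 (payoff 9); vs X3: Y4 (payoff 9); vs X4: Y2 (payoff 9).
Mutual best responses occur at (X2, Y4) and (X4, Y2); at each, neither player gains by switching.

(X2, Y4) and (X4, Y2)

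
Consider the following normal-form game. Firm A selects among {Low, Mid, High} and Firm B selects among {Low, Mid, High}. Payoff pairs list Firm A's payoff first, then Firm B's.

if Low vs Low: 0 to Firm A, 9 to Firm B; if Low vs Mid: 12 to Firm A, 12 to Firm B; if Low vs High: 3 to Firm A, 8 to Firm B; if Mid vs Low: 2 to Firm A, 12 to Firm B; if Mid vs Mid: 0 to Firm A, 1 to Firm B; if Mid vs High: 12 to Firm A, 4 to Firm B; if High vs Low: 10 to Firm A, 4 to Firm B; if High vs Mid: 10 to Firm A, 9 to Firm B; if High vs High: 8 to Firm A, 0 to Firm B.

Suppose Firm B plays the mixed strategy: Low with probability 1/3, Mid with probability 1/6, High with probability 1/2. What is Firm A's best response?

Compute Firm A's expected payoff from each pure strategy against the given mix.
Low: (1/3)·0 + (1/6)·12 + (1/2)·3 = 7/2
Mid: (1/3)·2 + (1/6)·0 + (1/2)·12 = 20/3
High: (1/3)·10 + (1/6)·10 + (1/2)·8 = 9
Highest expected payoff is 9, from High.

High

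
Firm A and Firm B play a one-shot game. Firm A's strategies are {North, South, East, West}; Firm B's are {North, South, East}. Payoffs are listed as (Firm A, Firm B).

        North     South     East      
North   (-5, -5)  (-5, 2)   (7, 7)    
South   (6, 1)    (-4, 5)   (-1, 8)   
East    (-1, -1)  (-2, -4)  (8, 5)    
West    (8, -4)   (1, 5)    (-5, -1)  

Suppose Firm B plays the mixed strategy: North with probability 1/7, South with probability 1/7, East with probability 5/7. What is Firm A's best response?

East

Firm A's best reply maximizes expected payoff against the mix.
North: (1/7)·(-5) + (1/7)·(-5) + (5/7)·7 = 25/7
South: (1/7)·6 + (1/7)·(-4) + (5/7)·(-1) = -3/7
East: (1/7)·(-1) + (1/7)·(-2) + (5/7)·8 = 37/7
West: (1/7)·8 + (1/7)·1 + (5/7)·(-5) = -16/7
Highest expected payoff is 37/7, from East.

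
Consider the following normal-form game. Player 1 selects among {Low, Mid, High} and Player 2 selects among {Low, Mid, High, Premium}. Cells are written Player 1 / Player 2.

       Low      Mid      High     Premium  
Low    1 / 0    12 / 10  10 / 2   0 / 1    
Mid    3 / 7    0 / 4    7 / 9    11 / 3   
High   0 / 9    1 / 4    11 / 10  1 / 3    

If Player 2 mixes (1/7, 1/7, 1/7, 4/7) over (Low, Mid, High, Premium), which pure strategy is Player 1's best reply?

Player 1's best reply maximizes expected payoff against the mix.
Low: (1/7)·1 + (1/7)·12 + (1/7)·10 + (4/7)·0 = 23/7
Mid: (1/7)·3 + (1/7)·0 + (1/7)·7 + (4/7)·11 = 54/7
High: (1/7)·0 + (1/7)·1 + (1/7)·11 + (4/7)·1 = 16/7
Highest expected payoff is 54/7, from Mid.

Mid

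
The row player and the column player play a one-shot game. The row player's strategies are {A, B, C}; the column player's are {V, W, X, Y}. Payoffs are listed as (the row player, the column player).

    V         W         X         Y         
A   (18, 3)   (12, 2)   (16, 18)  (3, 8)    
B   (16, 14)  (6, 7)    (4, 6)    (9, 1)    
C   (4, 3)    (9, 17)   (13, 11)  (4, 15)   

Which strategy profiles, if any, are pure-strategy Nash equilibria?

(A, X)

A profile is a Nash equilibrium when each player is best-responding to the other.
The row player's best responses — vs V: A (payoff 18); vs W: A (payoff 12); vs X: A (payoff 16); vs Y: B (payoff 9).
The column player's best responses — vs A: X (payoff 18); vs B: V (payoff 14); vs C: W (payoff 17).
The only mutual best response is (A, X); neither player gains by switching there.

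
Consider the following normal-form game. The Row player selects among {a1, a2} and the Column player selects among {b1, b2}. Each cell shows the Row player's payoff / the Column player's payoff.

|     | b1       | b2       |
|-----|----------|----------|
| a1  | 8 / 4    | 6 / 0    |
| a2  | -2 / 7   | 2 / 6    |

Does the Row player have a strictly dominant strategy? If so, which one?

Check whether one of the Row player's strategies beats all alternatives regardless of what the opponent does.
a1 strictly dominates: vs b1: 8 > -2; vs b2: 6 > 2.

a1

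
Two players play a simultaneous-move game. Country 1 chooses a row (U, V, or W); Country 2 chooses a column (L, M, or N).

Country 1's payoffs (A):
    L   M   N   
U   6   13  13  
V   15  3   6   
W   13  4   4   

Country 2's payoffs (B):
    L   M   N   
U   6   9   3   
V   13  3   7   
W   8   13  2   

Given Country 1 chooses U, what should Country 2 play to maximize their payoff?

With Country 1 fixed at U, Country 2's payoffs are: L → 6, M → 9, N → 3.
The maximum is 9, achieved by M.

M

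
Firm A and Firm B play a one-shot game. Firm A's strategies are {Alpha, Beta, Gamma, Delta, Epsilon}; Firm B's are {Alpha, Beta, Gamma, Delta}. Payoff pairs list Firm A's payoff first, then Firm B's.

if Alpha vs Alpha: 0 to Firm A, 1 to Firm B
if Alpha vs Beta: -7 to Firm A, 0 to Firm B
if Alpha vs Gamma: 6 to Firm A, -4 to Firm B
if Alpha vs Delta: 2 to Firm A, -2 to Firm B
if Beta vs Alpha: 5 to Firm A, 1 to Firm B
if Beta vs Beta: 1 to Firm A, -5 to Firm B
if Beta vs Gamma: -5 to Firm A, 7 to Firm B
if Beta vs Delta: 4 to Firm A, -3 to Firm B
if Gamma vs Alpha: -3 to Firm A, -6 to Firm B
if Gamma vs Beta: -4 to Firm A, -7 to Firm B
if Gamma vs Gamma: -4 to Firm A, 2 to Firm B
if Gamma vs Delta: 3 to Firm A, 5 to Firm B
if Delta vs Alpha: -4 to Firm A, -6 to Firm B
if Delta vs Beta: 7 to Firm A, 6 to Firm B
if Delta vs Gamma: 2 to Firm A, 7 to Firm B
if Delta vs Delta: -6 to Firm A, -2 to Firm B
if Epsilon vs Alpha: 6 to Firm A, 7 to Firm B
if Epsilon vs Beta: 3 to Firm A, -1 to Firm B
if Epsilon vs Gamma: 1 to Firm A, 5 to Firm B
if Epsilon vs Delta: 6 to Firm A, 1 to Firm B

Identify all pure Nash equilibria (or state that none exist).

Check mutual best responses: a cell is a NE iff neither player can gain by unilaterally deviating.
Firm A's best responses — vs Alpha: Epsilon (payoff 6); vs Beta: Delta (payoff 7); vs Gamma: Alpha (payoff 6); vs Delta: Epsilon (payoff 6).
Firm B's best responses — vs Alpha: Alpha (payoff 1); vs Beta: Gamma (payoff 7); vs Gamma: Delta (payoff 5); vs Delta: Gamma (payoff 7); vs Epsilon: Alpha (payoff 7).
The only mutual best response is (Epsilon, Alpha); neither player gains by switching there.

(Epsilon, Alpha)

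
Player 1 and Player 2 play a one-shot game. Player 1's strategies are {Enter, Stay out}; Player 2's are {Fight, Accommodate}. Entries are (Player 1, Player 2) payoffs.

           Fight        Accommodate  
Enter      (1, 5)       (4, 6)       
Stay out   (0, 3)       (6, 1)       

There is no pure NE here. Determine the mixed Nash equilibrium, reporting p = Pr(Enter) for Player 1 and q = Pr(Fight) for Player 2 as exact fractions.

In a mixed NE each player is indifferent between their pure strategies, so the opponent's mix sets the indifference.
Player 2 indifferent between Fight and Accommodate: p·5 + (1−p)·3 = p·6 + (1−p)·1 ⟹ 3 + 2p = 1 + 5p ⟹ p = 2/3.
Player 1 indifferent between Enter and Stay out: q·1 + (1−q)·4 = q·0 + (1−q)·6 ⟹ 4 + (-3)q = 6 + (-6)q ⟹ q = 2/3.

p = 2/3, q = 2/3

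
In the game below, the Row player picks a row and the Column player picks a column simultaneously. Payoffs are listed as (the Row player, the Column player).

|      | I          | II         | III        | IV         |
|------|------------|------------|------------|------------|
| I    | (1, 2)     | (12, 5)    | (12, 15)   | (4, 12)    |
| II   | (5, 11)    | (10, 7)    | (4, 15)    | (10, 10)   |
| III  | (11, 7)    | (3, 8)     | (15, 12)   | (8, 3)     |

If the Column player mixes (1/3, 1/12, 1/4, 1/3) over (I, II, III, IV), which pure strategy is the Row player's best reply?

Compute the Row player's expected payoff from each pure strategy against the given mix.
I: (1/3)·1 + (1/12)·12 + (1/4)·12 + (1/3)·4 = 17/3
II: (1/3)·5 + (1/12)·10 + (1/4)·4 + (1/3)·10 = 41/6
III: (1/3)·11 + (1/12)·3 + (1/4)·15 + (1/3)·8 = 31/3
Highest expected payoff is 31/3, from III.

III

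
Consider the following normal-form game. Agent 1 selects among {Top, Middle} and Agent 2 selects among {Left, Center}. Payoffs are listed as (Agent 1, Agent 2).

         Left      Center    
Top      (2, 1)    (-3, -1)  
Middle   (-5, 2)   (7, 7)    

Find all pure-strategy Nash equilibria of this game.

A profile is a Nash equilibrium when each player is best-responding to the other.
Agent 1's best responses — vs Left: Top (payoff 2); vs Center: Middle (payoff 7).
Agent 2's best responses — vs Top: Left (payoff 1); vs Middle: Center (payoff 7).
Mutual best responses occur at (Top, Left) and (Middle, Center); at each, neither player gains by switching.

(Top, Left) and (Middle, Center)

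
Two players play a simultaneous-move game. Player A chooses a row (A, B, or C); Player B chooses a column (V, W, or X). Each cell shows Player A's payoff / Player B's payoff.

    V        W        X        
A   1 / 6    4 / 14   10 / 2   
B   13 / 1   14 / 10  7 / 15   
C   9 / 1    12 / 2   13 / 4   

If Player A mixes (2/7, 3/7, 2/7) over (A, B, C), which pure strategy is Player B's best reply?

W

Compute Player B's expected payoff from each pure strategy against the given mix.
V: (2/7)·6 + (3/7)·1 + (2/7)·1 = 17/7
W: (2/7)·14 + (3/7)·10 + (2/7)·2 = 62/7
X: (2/7)·2 + (3/7)·15 + (2/7)·4 = 57/7
Highest expected payoff is 62/7, from W.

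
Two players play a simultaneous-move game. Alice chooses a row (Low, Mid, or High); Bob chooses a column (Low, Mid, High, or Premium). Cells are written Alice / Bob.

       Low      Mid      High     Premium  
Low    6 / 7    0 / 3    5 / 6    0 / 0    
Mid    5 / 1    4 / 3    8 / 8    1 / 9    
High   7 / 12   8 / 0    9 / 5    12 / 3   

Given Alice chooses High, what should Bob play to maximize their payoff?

With Alice fixed at High, Bob's payoffs are: Low → 12, Mid → 0, High → 5, Premium → 3.
The maximum is 12, achieved by Low.

Low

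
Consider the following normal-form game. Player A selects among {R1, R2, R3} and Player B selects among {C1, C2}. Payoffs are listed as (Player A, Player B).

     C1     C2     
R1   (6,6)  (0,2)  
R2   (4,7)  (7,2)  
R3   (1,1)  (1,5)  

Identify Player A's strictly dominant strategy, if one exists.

None

A strategy is strictly dominant if it gives Player A a strictly higher payoff than every other strategy, against every choice by the opponent.
R1 is not dominant: against C2, R2 gives 7 > 0.
R2 is not dominant: against C1, R1 gives 6 > 4.
R3 is not dominant: against C1, R1 gives 6 > 1.
No single strategy is best against every opponent action.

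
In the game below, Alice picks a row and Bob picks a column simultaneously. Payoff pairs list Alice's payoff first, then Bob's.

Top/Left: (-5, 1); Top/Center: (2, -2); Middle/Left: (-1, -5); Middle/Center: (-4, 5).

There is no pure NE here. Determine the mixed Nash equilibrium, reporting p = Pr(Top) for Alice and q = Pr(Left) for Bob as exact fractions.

Each player's mixing probability is pinned down by making the *other* player indifferent.
Bob indifferent between Left and Center: p·1 + (1−p)·(-5) = p·(-2) + (1−p)·5 ⟹ (-5) + 6p = 5 + (-7)p ⟹ p = 10/13.
Alice indifferent between Top and Middle: q·(-5) + (1−q)·2 = q·(-1) + (1−q)·(-4) ⟹ 2 + (-7)q = (-4) + 3q ⟹ q = 3/5.

p = 10/13, q = 3/5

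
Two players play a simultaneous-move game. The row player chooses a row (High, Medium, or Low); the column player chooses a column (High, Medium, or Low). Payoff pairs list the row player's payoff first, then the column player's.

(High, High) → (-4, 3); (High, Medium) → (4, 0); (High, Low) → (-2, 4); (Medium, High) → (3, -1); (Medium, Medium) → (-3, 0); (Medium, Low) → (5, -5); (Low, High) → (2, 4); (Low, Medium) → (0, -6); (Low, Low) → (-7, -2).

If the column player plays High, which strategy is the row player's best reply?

With the column player fixed at High, the row player's payoffs are: High → -4, Medium → 3, Low → 2.
The maximum is 3, achieved by Medium.

Medium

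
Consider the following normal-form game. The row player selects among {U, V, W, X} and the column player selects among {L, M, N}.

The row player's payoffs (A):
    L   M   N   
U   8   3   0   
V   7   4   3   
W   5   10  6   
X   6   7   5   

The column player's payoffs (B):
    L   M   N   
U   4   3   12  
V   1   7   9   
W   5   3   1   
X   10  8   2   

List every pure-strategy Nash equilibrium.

No pure-strategy Nash equilibrium

Check mutual best responses: a cell is a NE iff neither player can gain by unilaterally deviating.
The row player's best responses — vs L: U (payoff 8); vs M: W (payoff 10); vs N: W (payoff 6).
The column player's best responses — vs U: N (payoff 12); vs V: N (payoff 9); vs W: L (payoff 5); vs X: L (payoff 10).
No cell has both players best-responding. For instance, the row player's best reply to M is W, but against W the column player prefers L over M.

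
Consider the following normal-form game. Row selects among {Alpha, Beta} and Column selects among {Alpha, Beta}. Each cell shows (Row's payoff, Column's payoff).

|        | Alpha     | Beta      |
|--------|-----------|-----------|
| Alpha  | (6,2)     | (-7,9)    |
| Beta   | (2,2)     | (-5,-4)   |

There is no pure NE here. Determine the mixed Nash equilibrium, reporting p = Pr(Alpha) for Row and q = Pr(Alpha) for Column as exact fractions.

p = 6/13, q = 1/3

In a mixed NE each player is indifferent between their pure strategies, so the opponent's mix sets the indifference.
Column indifferent between Alpha and Beta: p·2 + (1−p)·2 = p·9 + (1−p)·(-4) ⟹ 2 + 0p = (-4) + 13p ⟹ p = 6/13.
Row indifferent between Alpha and Beta: q·6 + (1−q)·(-7) = q·2 + (1−q)·(-5) ⟹ (-7) + 13q = (-5) + 7q ⟹ q = 1/3.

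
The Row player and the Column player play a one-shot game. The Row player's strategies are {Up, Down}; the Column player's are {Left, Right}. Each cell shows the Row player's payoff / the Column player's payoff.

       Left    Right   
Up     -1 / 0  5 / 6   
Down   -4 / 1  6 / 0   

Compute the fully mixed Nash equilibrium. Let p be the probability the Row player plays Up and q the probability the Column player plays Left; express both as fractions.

p = 1/7, q = 1/4

In a mixed NE each player is indifferent between their pure strategies, so the opponent's mix sets the indifference.
The Column player indifferent between Left and Right: p·0 + (1−p)·1 = p·6 + (1−p)·0 ⟹ 1 + (-1)p = 0 + 6p ⟹ p = 1/7.
The Row player indifferent between Up and Down: q·(-1) + (1−q)·5 = q·(-4) + (1−q)·6 ⟹ 5 + (-6)q = 6 + (-10)q ⟹ q = 1/4.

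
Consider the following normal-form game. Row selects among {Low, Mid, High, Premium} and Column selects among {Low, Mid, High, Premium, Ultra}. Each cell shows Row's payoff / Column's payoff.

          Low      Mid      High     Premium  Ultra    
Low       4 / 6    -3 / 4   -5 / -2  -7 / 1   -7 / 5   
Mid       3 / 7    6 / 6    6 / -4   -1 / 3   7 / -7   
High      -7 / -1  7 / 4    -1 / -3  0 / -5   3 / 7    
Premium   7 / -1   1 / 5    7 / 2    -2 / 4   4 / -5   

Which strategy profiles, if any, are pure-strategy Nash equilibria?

Find each player's best response to every opponent strategy; NE are the intersections.
Row's best responses — vs Low: Premium (payoff 7); vs Mid: High (payoff 7); vs High: Premium (payoff 7); vs Premium: High (payoff 0); vs Ultra: Mid (payoff 7).
Column's best responses — vs Low: Low (payoff 6); vs Mid: Low (payoff 7); vs High: Ultra (payoff 7); vs Premium: Mid (payoff 5).
No cell has both players best-responding. For instance, Row's best reply to Ultra is Mid, but against Mid Column prefers Low over Ultra.

No pure-strategy Nash equilibrium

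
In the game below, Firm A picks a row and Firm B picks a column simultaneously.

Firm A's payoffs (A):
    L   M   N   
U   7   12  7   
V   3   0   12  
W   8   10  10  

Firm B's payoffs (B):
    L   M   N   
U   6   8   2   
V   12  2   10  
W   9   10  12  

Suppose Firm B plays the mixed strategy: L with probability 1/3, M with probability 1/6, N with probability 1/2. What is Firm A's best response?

W

Compute Firm A's expected payoff from each pure strategy against the given mix.
U: (1/3)·7 + (1/6)·12 + (1/2)·7 = 47/6
V: (1/3)·3 + (1/6)·0 + (1/2)·12 = 7
W: (1/3)·8 + (1/6)·10 + (1/2)·10 = 28/3
Highest expected payoff is 28/3, from W.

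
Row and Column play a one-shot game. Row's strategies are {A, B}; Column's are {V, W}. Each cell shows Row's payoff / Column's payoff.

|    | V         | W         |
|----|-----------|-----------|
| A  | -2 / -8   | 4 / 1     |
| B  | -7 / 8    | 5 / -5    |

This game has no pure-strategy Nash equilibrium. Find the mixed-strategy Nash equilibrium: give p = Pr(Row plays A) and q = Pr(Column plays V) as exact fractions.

p = 13/22, q = 1/6

In a mixed NE each player is indifferent between their pure strategies, so the opponent's mix sets the indifference.
Column indifferent between V and W: p·(-8) + (1−p)·8 = p·1 + (1−p)·(-5) ⟹ 8 + (-16)p = (-5) + 6p ⟹ p = 13/22.
Row indifferent between A and B: q·(-2) + (1−q)·4 = q·(-7) + (1−q)·5 ⟹ 4 + (-6)q = 5 + (-12)q ⟹ q = 1/6.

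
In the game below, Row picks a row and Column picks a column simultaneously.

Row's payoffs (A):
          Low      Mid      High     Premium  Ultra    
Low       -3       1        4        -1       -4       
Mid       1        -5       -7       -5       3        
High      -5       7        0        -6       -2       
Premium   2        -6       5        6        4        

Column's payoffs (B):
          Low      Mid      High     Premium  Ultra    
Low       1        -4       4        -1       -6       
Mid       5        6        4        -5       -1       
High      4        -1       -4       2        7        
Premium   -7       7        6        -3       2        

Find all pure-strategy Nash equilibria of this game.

Find each player's best response to every opponent strategy; NE are the intersections.
Row's best responses — vs Low: Premium (payoff 2); vs Mid: High (payoff 7); vs High: Premium (payoff 5); vs Premium: Premium (payoff 6); vs Ultra: Premium (payoff 4).
Column's best responses — vs Low: High (payoff 4); vs Mid: Mid (payoff 6); vs High: Ultra (payoff 7); vs Premium: Mid (payoff 7).
No cell has both players best-responding. For instance, Row's best reply to Ultra is Premium, but against Premium Column prefers Mid over Ultra.

No pure-strategy Nash equilibrium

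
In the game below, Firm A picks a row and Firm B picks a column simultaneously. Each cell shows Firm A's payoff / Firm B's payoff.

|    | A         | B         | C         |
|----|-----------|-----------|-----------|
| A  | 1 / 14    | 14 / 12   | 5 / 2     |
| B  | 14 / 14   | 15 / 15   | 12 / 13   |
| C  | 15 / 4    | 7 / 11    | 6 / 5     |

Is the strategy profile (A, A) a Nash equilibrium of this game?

Holding Firm B at A: Firm A gets 1 from A but could get 15 by switching to C. Firm A has a profitable deviation.

No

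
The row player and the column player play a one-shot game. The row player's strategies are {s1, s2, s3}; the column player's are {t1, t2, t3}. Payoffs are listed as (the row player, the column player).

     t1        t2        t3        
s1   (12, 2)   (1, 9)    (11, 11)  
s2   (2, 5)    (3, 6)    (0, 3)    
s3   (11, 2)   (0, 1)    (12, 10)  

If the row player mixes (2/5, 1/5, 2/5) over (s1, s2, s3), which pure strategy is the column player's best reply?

t3

Compute the column player's expected payoff from each pure strategy against the given mix.
t1: (2/5)·2 + (1/5)·5 + (2/5)·2 = 13/5
t2: (2/5)·9 + (1/5)·6 + (2/5)·1 = 26/5
t3: (2/5)·11 + (1/5)·3 + (2/5)·10 = 9
Highest expected payoff is 9, from t3.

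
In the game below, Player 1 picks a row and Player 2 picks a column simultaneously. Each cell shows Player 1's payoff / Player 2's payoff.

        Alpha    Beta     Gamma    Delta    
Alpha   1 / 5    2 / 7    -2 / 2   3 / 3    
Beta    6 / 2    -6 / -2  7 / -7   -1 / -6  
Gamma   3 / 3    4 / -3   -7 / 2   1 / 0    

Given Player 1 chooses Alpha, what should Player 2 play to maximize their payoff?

Beta

With Player 1 fixed at Alpha, Player 2's payoffs are: Alpha → 5, Beta → 7, Gamma → 2, Delta → 3.
The maximum is 7, achieved by Beta.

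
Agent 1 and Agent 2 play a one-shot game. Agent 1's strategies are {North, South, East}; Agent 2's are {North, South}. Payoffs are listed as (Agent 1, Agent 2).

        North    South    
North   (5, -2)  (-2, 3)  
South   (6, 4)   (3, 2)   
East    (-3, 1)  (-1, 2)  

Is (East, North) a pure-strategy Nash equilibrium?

No

Holding Agent 2 at North: Agent 1 gets -3 from East but could get 6 by switching to South. Agent 1 has a profitable deviation.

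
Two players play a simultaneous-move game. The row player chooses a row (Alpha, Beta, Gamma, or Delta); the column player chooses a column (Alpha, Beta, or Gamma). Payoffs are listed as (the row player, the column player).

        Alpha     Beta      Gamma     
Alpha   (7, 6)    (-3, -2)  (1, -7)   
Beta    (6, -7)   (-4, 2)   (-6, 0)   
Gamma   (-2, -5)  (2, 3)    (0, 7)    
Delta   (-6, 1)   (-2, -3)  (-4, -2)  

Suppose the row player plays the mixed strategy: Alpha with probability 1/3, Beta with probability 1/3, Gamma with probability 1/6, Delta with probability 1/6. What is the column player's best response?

Beta

The column player's best reply maximizes expected payoff against the mix.
Alpha: (1/3)·6 + (1/3)·(-7) + (1/6)·(-5) + (1/6)·1 = -1
Beta: (1/3)·(-2) + (1/3)·2 + (1/6)·3 + (1/6)·(-3) = 0
Gamma: (1/3)·(-7) + (1/3)·0 + (1/6)·7 + (1/6)·(-2) = -3/2
Highest expected payoff is 0, from Beta.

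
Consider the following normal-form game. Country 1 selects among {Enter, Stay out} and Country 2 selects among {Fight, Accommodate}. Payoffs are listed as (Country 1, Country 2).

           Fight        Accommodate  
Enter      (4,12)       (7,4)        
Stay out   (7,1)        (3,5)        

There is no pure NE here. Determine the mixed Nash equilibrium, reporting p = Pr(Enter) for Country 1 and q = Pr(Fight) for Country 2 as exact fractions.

In a mixed NE each player is indifferent between their pure strategies, so the opponent's mix sets the indifference.
Country 2 indifferent between Fight and Accommodate: p·12 + (1−p)·1 = p·4 + (1−p)·5 ⟹ 1 + 11p = 5 + (-1)p ⟹ p = 1/3.
Country 1 indifferent between Enter and Stay out: q·4 + (1−q)·7 = q·7 + (1−q)·3 ⟹ 7 + (-3)q = 3 + 4q ⟹ q = 4/7.

p = 1/3, q = 4/7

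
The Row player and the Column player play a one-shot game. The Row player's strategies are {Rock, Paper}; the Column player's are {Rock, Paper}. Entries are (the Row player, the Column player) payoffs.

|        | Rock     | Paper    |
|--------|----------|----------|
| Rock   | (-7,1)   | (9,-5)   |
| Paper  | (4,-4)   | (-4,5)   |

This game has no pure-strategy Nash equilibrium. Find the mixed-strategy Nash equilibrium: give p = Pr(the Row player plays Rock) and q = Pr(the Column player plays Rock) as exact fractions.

In a mixed NE each player is indifferent between their pure strategies, so the opponent's mix sets the indifference.
The Column player indifferent between Rock and Paper: p·1 + (1−p)·(-4) = p·(-5) + (1−p)·5 ⟹ (-4) + 5p = 5 + (-10)p ⟹ p = 3/5.
The Row player indifferent between Rock and Paper: q·(-7) + (1−q)·9 = q·4 + (1−q)·(-4) ⟹ 9 + (-16)q = (-4) + 8q ⟹ q = 13/24.

p = 3/5, q = 13/24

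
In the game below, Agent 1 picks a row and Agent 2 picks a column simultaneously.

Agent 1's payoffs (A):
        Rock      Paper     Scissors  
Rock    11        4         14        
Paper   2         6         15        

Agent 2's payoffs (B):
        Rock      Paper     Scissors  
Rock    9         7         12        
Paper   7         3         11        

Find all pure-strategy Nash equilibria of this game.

(Paper, Scissors)

Find each player's best response to every opponent strategy; NE are the intersections.
Agent 1's best responses — vs Rock: Rock (payoff 11); vs Paper: Paper (payoff 6); vs Scissors: Paper (payoff 15).
Agent 2's best responses — vs Rock: Scissors (payoff 12); vs Paper: Scissors (payoff 11).
The only mutual best response is (Paper, Scissors); neither player gains by switching there.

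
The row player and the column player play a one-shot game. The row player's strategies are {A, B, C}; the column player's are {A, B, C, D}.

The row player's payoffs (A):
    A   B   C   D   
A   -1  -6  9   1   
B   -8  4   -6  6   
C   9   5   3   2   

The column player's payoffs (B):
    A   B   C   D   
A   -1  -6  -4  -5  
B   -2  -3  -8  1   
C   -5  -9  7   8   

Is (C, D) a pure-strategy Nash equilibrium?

Holding the column player at D: the row player gets 2 from C but could get 6 by switching to B. The row player has a profitable deviation.

No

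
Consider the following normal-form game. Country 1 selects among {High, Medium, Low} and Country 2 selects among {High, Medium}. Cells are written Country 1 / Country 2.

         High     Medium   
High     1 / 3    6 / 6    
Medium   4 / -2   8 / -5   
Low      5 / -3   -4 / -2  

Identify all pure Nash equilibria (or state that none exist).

Find each player's best response to every opponent strategy; NE are the intersections.
Country 1's best responses — vs High: Low (payoff 5); vs Medium: Medium (payoff 8).
Country 2's best responses — vs High: Medium (payoff 6); vs Medium: High (payoff -2); vs Low: Medium (payoff -2).
No cell has both players best-responding. For instance, Country 1's best reply to High is Low, but against Low Country 2 prefers Medium over High.

No pure-strategy Nash equilibrium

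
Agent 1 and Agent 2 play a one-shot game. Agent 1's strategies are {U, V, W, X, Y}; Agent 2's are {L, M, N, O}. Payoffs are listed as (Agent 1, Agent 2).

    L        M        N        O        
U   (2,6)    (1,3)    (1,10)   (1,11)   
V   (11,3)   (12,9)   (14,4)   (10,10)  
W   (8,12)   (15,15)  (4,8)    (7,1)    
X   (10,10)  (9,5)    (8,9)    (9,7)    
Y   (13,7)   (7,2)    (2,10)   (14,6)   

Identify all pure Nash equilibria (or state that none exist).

(W, M)

Check mutual best responses: a cell is a NE iff neither player can gain by unilaterally deviating.
Agent 1's best responses — vs L: Y (payoff 13); vs M: W (payoff 15); vs N: V (payoff 14); vs O: Y (payoff 14).
Agent 2's best responses — vs U: O (payoff 11); vs V: O (payoff 10); vs W: M (payoff 15); vs X: L (payoff 10); vs Y: N (payoff 10).
The only mutual best response is (W, M); neither player gains by switching there.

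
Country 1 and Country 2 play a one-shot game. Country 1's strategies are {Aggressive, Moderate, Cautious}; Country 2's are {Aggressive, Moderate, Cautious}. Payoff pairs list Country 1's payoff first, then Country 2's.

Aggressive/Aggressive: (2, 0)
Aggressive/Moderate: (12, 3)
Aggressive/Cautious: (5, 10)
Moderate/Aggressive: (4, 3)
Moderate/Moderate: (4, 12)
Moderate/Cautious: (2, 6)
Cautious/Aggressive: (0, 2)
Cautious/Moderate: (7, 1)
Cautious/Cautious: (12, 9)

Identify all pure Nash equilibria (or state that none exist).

(Cautious, Cautious)

Check mutual best responses: a cell is a NE iff neither player can gain by unilaterally deviating.
Country 1's best responses — vs Aggressive: Moderate (payoff 4); vs Moderate: Aggressive (payoff 12); vs Cautious: Cautious (payoff 12).
Country 2's best responses — vs Aggressive: Cautious (payoff 10); vs Moderate: Moderate (payoff 12); vs Cautious: Cautious (payoff 9).
The only mutual best response is (Cautious, Cautious); neither player gains by switching there.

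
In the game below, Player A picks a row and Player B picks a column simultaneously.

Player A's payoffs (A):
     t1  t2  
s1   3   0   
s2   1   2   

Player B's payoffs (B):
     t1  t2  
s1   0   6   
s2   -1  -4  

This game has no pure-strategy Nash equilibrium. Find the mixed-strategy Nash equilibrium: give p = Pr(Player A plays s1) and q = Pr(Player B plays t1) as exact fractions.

In a mixed NE each player is indifferent between their pure strategies, so the opponent's mix sets the indifference.
Player B indifferent between t1 and t2: p·0 + (1−p)·(-1) = p·6 + (1−p)·(-4) ⟹ (-1) + 1p = (-4) + 10p ⟹ p = 1/3.
Player A indifferent between s1 and s2: q·3 + (1−q)·0 = q·1 + (1−q)·2 ⟹ 0 + 3q = 2 + (-1)q ⟹ q = 1/2.

p = 1/3, q = 1/2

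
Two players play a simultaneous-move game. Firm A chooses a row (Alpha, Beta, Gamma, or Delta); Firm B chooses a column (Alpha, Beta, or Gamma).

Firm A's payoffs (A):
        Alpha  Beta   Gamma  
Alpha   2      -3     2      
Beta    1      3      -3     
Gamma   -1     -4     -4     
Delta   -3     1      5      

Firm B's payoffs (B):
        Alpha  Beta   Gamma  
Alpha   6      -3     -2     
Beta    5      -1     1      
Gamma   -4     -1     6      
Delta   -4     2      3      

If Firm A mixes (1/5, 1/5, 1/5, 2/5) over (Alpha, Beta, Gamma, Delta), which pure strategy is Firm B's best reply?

Compute Firm B's expected payoff from each pure strategy against the given mix.
Alpha: (1/5)·6 + (1/5)·5 + (1/5)·(-4) + (2/5)·(-4) = -1/5
Beta: (1/5)·(-3) + (1/5)·(-1) + (1/5)·(-1) + (2/5)·2 = -1/5
Gamma: (1/5)·(-2) + (1/5)·1 + (1/5)·6 + (2/5)·3 = 11/5
Highest expected payoff is 11/5, from Gamma.

Gamma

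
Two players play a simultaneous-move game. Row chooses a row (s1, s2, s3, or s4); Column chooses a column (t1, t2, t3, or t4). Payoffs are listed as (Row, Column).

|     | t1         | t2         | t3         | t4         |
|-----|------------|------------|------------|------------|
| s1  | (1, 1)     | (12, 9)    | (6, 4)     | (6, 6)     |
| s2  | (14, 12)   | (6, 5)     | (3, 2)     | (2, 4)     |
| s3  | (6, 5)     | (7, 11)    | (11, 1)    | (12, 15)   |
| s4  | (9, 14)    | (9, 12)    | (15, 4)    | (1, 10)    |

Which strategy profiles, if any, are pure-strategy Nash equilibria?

(s1, t2), (s2, t1), and (s3, t4)

A profile is a Nash equilibrium when each player is best-responding to the other.
Row's best responses — vs t1: s2 (payoff 14); vs t2: s1 (payoff 12); vs t3: s4 (payoff 15); vs t4: s3 (payoff 12).
Column's best responses — vs s1: t2 (payoff 9); vs s2: t1 (payoff 12); vs s3: t4 (payoff 15); vs s4: t1 (payoff 14).
Mutual best responses occur at (s1, t2), (s2, t1), and (s3, t4); at each, neither player gains by switching.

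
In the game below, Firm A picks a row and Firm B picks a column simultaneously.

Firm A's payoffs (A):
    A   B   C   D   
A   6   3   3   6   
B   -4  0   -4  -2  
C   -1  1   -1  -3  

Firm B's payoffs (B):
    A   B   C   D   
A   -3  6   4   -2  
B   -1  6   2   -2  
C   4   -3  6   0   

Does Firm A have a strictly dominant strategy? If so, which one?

Check whether one of Firm A's strategies beats all alternatives regardless of what the opponent does.
A strictly dominates: vs A: 6 > each of {-4, -1}; vs B: 3 > each of {0, 1}; vs C: 3 > each of {-4, -1}; vs D: 6 > each of {-2, -3}.

A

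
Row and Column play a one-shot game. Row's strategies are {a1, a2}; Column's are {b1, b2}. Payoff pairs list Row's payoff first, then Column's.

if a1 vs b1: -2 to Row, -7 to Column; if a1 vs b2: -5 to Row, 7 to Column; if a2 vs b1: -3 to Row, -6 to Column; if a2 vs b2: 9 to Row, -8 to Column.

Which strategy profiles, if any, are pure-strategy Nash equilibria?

Find each player's best response to every opponent strategy; NE are the intersections.
Row's best responses — vs b1: a1 (payoff -2); vs b2: a2 (payoff 9).
Column's best responses — vs a1: b2 (payoff 7); vs a2: b1 (payoff -6).
No cell has both players best-responding. For instance, Row's best reply to b1 is a1, but against a1 Column prefers b2 over b1.

No pure-strategy Nash equilibrium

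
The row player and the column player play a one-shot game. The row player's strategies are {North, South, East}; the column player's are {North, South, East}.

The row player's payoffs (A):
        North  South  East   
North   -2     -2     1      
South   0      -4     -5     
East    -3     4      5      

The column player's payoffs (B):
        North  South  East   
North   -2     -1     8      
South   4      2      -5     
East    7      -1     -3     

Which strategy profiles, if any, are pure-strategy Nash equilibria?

(South, North)

A profile is a Nash equilibrium when each player is best-responding to the other.
The row player's best responses — vs North: South (payoff 0); vs South: East (payoff 4); vs East: East (payoff 5).
The column player's best responses — vs North: East (payoff 8); vs South: North (payoff 4); vs East: North (payoff 7).
The only mutual best response is (South, North); neither player gains by switching there.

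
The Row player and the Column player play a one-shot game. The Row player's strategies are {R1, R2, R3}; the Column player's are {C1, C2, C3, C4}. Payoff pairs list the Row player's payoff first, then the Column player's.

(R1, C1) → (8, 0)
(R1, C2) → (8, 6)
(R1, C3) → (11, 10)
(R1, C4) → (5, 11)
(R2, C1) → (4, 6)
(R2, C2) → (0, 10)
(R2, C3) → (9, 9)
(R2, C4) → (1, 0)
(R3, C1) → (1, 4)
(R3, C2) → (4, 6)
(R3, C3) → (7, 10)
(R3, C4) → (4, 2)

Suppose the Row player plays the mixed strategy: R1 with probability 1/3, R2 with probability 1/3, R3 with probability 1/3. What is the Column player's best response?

C3

The Column player's best reply maximizes expected payoff against the mix.
C1: (1/3)·0 + (1/3)·6 + (1/3)·4 = 10/3
C2: (1/3)·6 + (1/3)·10 + (1/3)·6 = 22/3
C3: (1/3)·10 + (1/3)·9 + (1/3)·10 = 29/3
C4: (1/3)·11 + (1/3)·0 + (1/3)·2 = 13/3
Highest expected payoff is 29/3, from C3.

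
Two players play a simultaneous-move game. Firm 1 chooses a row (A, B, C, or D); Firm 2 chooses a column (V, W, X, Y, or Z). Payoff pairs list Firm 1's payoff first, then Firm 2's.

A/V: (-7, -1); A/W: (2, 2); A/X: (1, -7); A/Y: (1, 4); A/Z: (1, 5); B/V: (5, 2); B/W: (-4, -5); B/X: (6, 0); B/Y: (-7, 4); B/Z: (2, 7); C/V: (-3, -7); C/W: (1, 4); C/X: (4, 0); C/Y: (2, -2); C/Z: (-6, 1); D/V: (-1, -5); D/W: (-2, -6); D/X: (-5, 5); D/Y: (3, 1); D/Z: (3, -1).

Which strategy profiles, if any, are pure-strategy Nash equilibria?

Find each player's best response to every opponent strategy; NE are the intersections.
Firm 1's best responses — vs V: B (payoff 5); vs W: A (payoff 2); vs X: B (payoff 6); vs Y: D (payoff 3); vs Z: D (payoff 3).
Firm 2's best responses — vs A: Z (payoff 5); vs B: Z (payoff 7); vs C: W (payoff 4); vs D: X (payoff 5).
No cell has both players best-responding. For instance, Firm 1's best reply to W is A, but against A Firm 2 prefers Z over W.

None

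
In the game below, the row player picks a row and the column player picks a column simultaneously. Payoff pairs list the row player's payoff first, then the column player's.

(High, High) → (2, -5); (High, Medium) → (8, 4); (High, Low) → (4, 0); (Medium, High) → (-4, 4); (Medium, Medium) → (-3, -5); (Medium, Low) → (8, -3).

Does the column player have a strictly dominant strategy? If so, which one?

Check whether one of the column player's strategies beats all alternatives regardless of what the opponent does.
High is not dominant: against High, Medium gives 4 > -5.
Medium is not dominant: against Medium, High gives 4 > -5.
Low is not dominant: against High, Medium gives 4 > 0.
No single strategy is best against every opponent action.

None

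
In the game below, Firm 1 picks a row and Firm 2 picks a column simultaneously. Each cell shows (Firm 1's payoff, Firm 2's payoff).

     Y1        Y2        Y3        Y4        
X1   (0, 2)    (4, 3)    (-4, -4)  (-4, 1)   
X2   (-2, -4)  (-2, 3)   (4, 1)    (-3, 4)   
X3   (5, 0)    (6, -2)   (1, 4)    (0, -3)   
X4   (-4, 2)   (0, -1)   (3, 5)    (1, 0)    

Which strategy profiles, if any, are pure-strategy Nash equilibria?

There is no pure-strategy Nash equilibrium

Find each player's best response to every opponent strategy; NE are the intersections.
Firm 1's best responses — vs Y1: X3 (payoff 5); vs Y2: X3 (payoff 6); vs Y3: X2 (payoff 4); vs Y4: X4 (payoff 1).
Firm 2's best responses — vs X1: Y2 (payoff 3); vs X2: Y4 (payoff 4); vs X3: Y3 (payoff 4); vs X4: Y3 (payoff 5).
No cell has both players best-responding. For instance, Firm 1's best reply to Y4 is X4, but against X4 Firm 2 prefers Y3 over Y4.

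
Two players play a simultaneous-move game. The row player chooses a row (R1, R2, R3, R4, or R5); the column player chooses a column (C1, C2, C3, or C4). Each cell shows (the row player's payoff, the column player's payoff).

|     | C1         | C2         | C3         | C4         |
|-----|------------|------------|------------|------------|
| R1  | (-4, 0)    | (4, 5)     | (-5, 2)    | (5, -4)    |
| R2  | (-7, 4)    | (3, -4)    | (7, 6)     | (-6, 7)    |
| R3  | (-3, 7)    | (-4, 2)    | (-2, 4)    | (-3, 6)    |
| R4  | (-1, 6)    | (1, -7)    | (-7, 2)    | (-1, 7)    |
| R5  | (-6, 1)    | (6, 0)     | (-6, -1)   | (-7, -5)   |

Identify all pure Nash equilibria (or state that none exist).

Find each player's best response to every opponent strategy; NE are the intersections.
The row player's best responses — vs C1: R4 (payoff -1); vs C2: R5 (payoff 6); vs C3: R2 (payoff 7); vs C4: R1 (payoff 5).
The column player's best responses — vs R1: C2 (payoff 5); vs R2: C4 (payoff 7); vs R3: C1 (payoff 7); vs R4: C4 (payoff 7); vs R5: C1 (payoff 1).
No cell has both players best-responding. For instance, the row player's best reply to C2 is R5, but against R5 the column player prefers C1 over C2.

There is no pure-strategy Nash equilibrium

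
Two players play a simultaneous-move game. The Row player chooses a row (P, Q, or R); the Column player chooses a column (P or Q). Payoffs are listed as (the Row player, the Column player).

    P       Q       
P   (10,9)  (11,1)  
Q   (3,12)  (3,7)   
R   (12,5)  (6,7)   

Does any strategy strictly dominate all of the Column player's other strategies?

No strictly dominant strategy

Check whether one of the Column player's strategies beats all alternatives regardless of what the opponent does.
P is not dominant: against R, Q gives 7 > 5.
Q is not dominant: against P, P gives 9 > 1.
No single strategy is best against every opponent action.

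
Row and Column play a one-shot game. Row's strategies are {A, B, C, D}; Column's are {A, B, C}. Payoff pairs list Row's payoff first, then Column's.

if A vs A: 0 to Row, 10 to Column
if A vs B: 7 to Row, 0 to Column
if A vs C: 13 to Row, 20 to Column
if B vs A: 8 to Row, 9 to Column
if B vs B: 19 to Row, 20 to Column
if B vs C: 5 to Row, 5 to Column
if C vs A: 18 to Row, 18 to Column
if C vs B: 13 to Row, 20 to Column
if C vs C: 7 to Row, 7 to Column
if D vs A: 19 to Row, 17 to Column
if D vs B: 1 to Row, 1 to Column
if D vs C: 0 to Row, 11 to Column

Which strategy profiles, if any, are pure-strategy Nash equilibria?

(A, C), (B, B), and (D, A)

Check mutual best responses: a cell is a NE iff neither player can gain by unilaterally deviating.
Row's best responses — vs A: D (payoff 19); vs B: B (payoff 19); vs C: A (payoff 13).
Column's best responses — vs A: C (payoff 20); vs B: B (payoff 20); vs C: B (payoff 20); vs D: A (payoff 17).
Mutual best responses occur at (A, C), (B, B), and (D, A); at each, neither player gains by switching.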